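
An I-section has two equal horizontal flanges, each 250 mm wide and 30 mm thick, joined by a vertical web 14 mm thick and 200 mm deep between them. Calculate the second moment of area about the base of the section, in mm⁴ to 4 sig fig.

I_base ≈ 5.097 × 10⁸ mm⁴

Split into non-overlapping primitives; take the origin at the lower-left of the bounding box.
Bottom flange: 250 × 30, A = 7 500 mm², y = 15 mm, Ī = 562 500 mm⁴.
Web: 14 × 200, A = 2 800 mm², y = 130 mm, Ī = 9 333 333 mm⁴.
Top flange: 250 × 30, A = 7 500 mm², y = 245 mm, Ī = 562 500 mm⁴.
Transfer each piece to the base of the section using Ī + A·d² with d = y − 0:
  bottom flange: d = 15 mm → contributes +2 250 000 mm⁴
  web: d = 130 mm → contributes +56 653 333 mm⁴
  top flange: d = 245 mm → contributes +450 750 000 mm⁴
Total I = 509 653 333 mm⁴.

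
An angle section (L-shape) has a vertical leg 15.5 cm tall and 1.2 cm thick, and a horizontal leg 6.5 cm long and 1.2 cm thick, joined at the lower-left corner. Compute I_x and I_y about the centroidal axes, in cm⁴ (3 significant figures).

Treat the section as a set of non-overlapping primitives; coordinates are from the bounding-box lower-left.
Vertical leg: 1.2 × 15.5, A = 18.6 cm², y = 7.75 cm, Ī = 372.39 cm⁴.
Horizontal leg (remainder): 5.3 × 1.2, A = 6.36 cm², y = 0.6 cm, Ī = 0.7632 cm⁴.
Centroid: ȳ = ΣA·y / ΣA = 5.9281 cm.
Transfer each piece to the centroidal x-axis using Ī + A·d² with d = y − 5.9281:
  vertical leg: d = 1.8219 cm → contributes +434.13 cm⁴
  horizontal leg (remainder): d = -5.3281 cm → contributes +181.32 cm⁴
Total I = 615.44 cm⁴.
For the y-axis: x̄ = 1.4281 cm.
Repeating about the centroidal y-axis gives I_y = 67.18 cm⁴.

I_x ≈ 615 cm⁴, I_y ≈ 67.2 cm⁴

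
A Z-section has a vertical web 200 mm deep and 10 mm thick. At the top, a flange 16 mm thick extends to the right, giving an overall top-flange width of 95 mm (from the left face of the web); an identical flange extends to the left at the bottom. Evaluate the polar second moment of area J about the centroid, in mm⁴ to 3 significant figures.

Treat the section as a set of non-overlapping primitives; coordinates are from the bounding-box lower-left.
Web: 10 × 200, A = 2 000 mm², y = 100 mm, Ī = 6 666 667 mm⁴.
Top flange (beyond web): 85 × 16, A = 1 360 mm², y = 192 mm, Ī = 29 013 mm⁴.
Bottom flange (beyond web): 85 × 16, A = 1 360 mm², y = 8 mm, Ī = 29 013 mm⁴.
Centroid: ȳ = ΣA·y / ΣA = 100 mm.
Transfer each piece to the centroidal x-axis using Ī + A·d² with d = y − 100:
  web: d = 0 mm → contributes +6 666 667 mm⁴
  top flange (beyond web): d = 92 mm → contributes +11 540 053 mm⁴
  bottom flange (beyond web): d = -92 mm → contributes +11 540 053 mm⁴
Total I = 29 746 773 mm⁴.
For the y-axis: x̄ = 90 mm.
Repeating about the centroidal y-axis gives I_y = 7 791 333 mm⁴.
Polar second moment: J = I_x + I_y = 37 538 107 mm⁴.

J ≈ 3.75 × 10⁷ mm⁴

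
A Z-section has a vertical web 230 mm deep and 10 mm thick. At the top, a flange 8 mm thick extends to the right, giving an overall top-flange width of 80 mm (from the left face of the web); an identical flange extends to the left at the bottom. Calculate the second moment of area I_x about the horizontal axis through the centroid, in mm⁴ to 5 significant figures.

Break the section into simple shapes (no overlaps), measuring from the bottom-left corner of the bounding box.
Web: 10 × 230, A = 2 300 mm², y = 115 mm, Ī = 10 139 167 mm⁴.
Top flange (beyond web): 70 × 8, A = 560 mm², y = 226 mm, Ī = 2986.667 mm⁴.
Bottom flange (beyond web): 70 × 8, A = 560 mm², y = 4 mm, Ī = 2986.667 mm⁴.
Centroid: ȳ = ΣA·y / ΣA = 115 mm.
Transfer each piece to the horizontal axis through the centroid using Ī + A·d² with d = y − 115:
  web: d = 0 mm → contributes +10 139 167 mm⁴
  top flange (beyond web): d = 111 mm → contributes +6 902 747 mm⁴
  bottom flange (beyond web): d = -111 mm → contributes +6 902 747 mm⁴
Total I = 23 944 660 mm⁴.

I_x ≈ 2.3945 × 10⁷ mm⁴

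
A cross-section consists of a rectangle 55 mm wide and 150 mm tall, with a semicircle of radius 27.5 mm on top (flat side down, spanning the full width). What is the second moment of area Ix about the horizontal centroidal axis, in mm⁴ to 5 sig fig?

Ix ≈ 2.3332 × 10⁷ mm⁴

Split into non-overlapping primitives; take the origin at the lower-left of the bounding box.
Rectangular body: 55 × 150, A = 8 250 mm², y = 75 mm, Ī = 15 468 750 mm⁴.
Semicircular cap: semicircle r = 27.5, A = 1187.915 mm², y = 161.6714 mm, Ī = 62771.55 mm⁴.
Centroid: ȳ = ΣA·y / ΣA = 85.909 mm.
Transfer each piece to the horizontal centroidal axis using Ī + A·d² with d = y − 85.909:
  rectangular body: d = -10.909 mm → contributes +16 450 551 mm⁴
  semicircular cap: d = 75.76237 mm → contributes +6 881 326 mm⁴
Total I = 23 331 877 mm⁴.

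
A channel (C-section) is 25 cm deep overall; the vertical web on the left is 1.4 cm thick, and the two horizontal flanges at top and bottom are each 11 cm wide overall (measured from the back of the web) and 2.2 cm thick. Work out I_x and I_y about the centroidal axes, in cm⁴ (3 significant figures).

Decompose the section into non-overlapping parts with the origin at the bottom-left of its bounding rectangle.
Web: 1.4 × 25, A = 35 cm², y = 12.5 cm, Ī = 1822.9 cm⁴.
Top flange (beyond web): 9.6 × 2.2, A = 21.12 cm², y = 23.9 cm, Ī = 8.5184 cm⁴.
Bottom flange (beyond web): 9.6 × 2.2, A = 21.12 cm², y = 1.1 cm, Ī = 8.5184 cm⁴.
By symmetry the centroid is at mid-height, ȳ = 12.5 cm.
Transfer each piece to the centroidal x-axis using Ī + A·d² with d = y − 12.5:
  web: d = 0 cm → contributes +1822.9 cm⁴
  top flange (beyond web): d = 11.4 cm → contributes +2753.3 cm⁴
  bottom flange (beyond web): d = -11.4 cm → contributes +2753.3 cm⁴
Total I = 7329.5 cm⁴.
For the y-axis: x̄ = 3.7078 cm.
Repeating about the centroidal y-axis gives I_y = 909.12 cm⁴.

I_x ≈ 7330 cm⁴, I_y ≈ 909 cm⁴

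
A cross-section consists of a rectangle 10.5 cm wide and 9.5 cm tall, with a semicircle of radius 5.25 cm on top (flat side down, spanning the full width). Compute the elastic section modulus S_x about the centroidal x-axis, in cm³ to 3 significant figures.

S_x ≈ 292 cm³

Decompose the section into non-overlapping parts with the origin at the bottom-left of its bounding rectangle.
Rectangular body: 10.5 × 9.5, A = 99.75 cm², y = 4.75 cm, Ī = 750.2 cm⁴.
Semicircular cap: semicircle r = 5.25, A = 43.295 cm², y = 11.728 cm, Ī = 83.381 cm⁴.
Centroid: ȳ = ΣA·y / ΣA = 6.8621 cm.
Transfer each piece to the centroidal x-axis using Ī + A·d² with d = y − 6.8621:
  rectangular body: d = -2.1121 cm → contributes +1195.2 cm⁴
  semicircular cap: d = 4.8661 cm → contributes +1108.6 cm⁴
Total I = 2303.7 cm⁴.
Extreme fibre distance c = 7.8879 cm; S = I/c = 292.06 cm³.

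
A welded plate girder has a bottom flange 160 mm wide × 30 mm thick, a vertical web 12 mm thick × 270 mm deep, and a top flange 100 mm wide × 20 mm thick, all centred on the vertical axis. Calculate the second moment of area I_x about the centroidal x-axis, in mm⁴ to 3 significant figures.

I_x ≈ 1.52 × 10⁸ mm⁴

Split into non-overlapping primitives; take the origin at the lower-left of the bounding box.
Bottom plate: 160 × 30, A = 4 800 mm², y = 15 mm, Ī = 360 000 mm⁴.
Web plate: 12 × 270, A = 3 240 mm², y = 165 mm, Ī = 19 683 000 mm⁴.
Top plate: 100 × 20, A = 2 000 mm², y = 310 mm, Ī = 66 667 mm⁴.
Centroid: ȳ = ΣA·y / ΣA = 122.17 mm.
Transfer each piece to the centroidal x-axis using Ī + A·d² with d = y − 122.17:
  bottom plate: d = -107.17 mm → contributes +55 491 315 mm⁴
  web plate: d = 42.829 mm → contributes +25 626 120 mm⁴
  top plate: d = 187.83 mm → contributes +70 625 897 mm⁴
Total I = 151 743 332 mm⁴.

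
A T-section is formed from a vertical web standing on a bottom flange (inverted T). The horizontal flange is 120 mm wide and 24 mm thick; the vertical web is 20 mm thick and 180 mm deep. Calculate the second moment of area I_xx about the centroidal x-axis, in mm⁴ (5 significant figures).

Decompose the section into non-overlapping parts with the origin at the bottom-left of its bounding rectangle.
Flange: 120 × 24, A = 2 880 mm², y = 12 mm, Ī = 138 240 mm⁴.
Web: 20 × 180, A = 3 600 mm², y = 114 mm, Ī = 9 720 000 mm⁴.
Centroid: ȳ = ΣA·y / ΣA = 68.66667 mm.
Transfer each piece to the centroidal x-axis using Ī + A·d² with d = y − 68.66667:
  flange: d = -56.66667 mm → contributes +9 386 240 mm⁴
  web: d = 45.33333 mm → contributes +17 118 400 mm⁴
Total I = 26 504 640 mm⁴.

I_xx ≈ 2.6505 × 10⁷ mm⁴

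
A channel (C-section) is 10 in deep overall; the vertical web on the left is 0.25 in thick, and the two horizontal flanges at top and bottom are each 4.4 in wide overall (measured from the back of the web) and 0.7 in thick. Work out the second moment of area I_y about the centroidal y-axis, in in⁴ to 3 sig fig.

Break the section into simple shapes (no overlaps), measuring from the bottom-left corner of the bounding box.
Web: 0.25 × 10, A = 2.5 in², x = 0.125 in, Ī = 0.013021 in⁴.
Top flange (beyond web): 4.15 × 0.7, A = 2.905 in², x = 2.325 in, Ī = 4.1693 in⁴.
Bottom flange (beyond web): 4.15 × 0.7, A = 2.905 in², x = 2.325 in, Ī = 4.1693 in⁴.
Centroid: x̄ = ΣA·x / ΣA = 1.6631 in.
Transfer each piece to the centroidal y-axis using Ī + A·d² with d = x − 1.6631:
  web: d = -1.5381 in → contributes +5.9278 in⁴
  top flange (beyond web): d = 0.66185 in → contributes +5.4418 in⁴
  bottom flange (beyond web): d = 0.66185 in → contributes +5.4418 in⁴
Total I = 16.811 in⁴.

I_y ≈ 16.8 in⁴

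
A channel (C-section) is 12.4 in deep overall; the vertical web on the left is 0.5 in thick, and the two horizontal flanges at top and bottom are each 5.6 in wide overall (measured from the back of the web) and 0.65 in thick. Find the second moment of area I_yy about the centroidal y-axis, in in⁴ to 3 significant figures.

Break the section into simple shapes (no overlaps), measuring from the bottom-left corner of the bounding box.
Web: 0.5 × 12.4, A = 6.2 in², x = 0.25 in, Ī = 0.12917 in⁴.
Top flange (beyond web): 5.1 × 0.65, A = 3.315 in², x = 3.05 in, Ī = 7.1853 in⁴.
Bottom flange (beyond web): 5.1 × 0.65, A = 3.315 in², x = 3.05 in, Ī = 7.1853 in⁴.
Centroid: x̄ = ΣA·x / ΣA = 1.6969 in.
Transfer each piece to the centroidal y-axis using Ī + A·d² with d = x − 1.6969:
  web: d = -1.4469 in → contributes +13.109 in⁴
  top flange (beyond web): d = 1.3531 in → contributes +13.254 in⁴
  bottom flange (beyond web): d = 1.3531 in → contributes +13.254 in⁴
Total I = 39.618 in⁴.

I_yy ≈ 39.6 in⁴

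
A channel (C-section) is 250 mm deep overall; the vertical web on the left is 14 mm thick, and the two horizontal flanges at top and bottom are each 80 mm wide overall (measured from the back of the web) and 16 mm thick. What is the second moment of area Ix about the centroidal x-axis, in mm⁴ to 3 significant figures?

Ix ≈ 4.72 × 10⁷ mm⁴

Decompose the section into non-overlapping parts with the origin at the bottom-left of its bounding rectangle.
Web: 14 × 250, A = 3 500 mm², y = 125 mm, Ī = 18 229 167 mm⁴.
Top flange (beyond web): 66 × 16, A = 1 056 mm², y = 242 mm, Ī = 22 528 mm⁴.
Bottom flange (beyond web): 66 × 16, A = 1 056 mm², y = 8 mm, Ī = 22 528 mm⁴.
By symmetry the centroid is at mid-height, ȳ = 125 mm.
Transfer each piece to the centroidal x-axis using Ī + A·d² with d = y − 125:
  web: d = 0 mm → contributes +18 229 167 mm⁴
  top flange (beyond web): d = 117 mm → contributes +14 478 112 mm⁴
  bottom flange (beyond web): d = -117 mm → contributes +14 478 112 mm⁴
Total I = 47 185 391 mm⁴.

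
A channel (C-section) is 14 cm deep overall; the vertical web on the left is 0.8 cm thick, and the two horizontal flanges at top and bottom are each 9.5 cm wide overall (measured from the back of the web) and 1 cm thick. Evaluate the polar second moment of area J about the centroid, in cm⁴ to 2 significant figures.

Decompose the section into non-overlapping parts with the origin at the bottom-left of its bounding rectangle.
Web: 0.8 × 14, A = 11.2 cm², y = 7 cm, Ī = 182.9 cm⁴.
Top flange (beyond web): 8.7 × 1, A = 8.7 cm², y = 13.5 cm, Ī = 0.725 cm⁴.
Bottom flange (beyond web): 8.7 × 1, A = 8.7 cm², y = 0.5 cm, Ī = 0.725 cm⁴.
By symmetry the centroid is at mid-height, ȳ = 7 cm.
Transfer each piece to the centroidal x-axis using Ī + A·d² with d = y − 7:
  web: d = 0 cm → contributes +182.9 cm⁴
  top flange (beyond web): d = 6.5 cm → contributes +368.3 cm⁴
  bottom flange (beyond web): d = -6.5 cm → contributes +368.3 cm⁴
Total I = 919.5 cm⁴.
For the y-axis: x̄ = 3.29 cm.
Repeating about the centroidal y-axis gives I_y = 264.1 cm⁴.
Polar second moment: J = I_x + I_y = 1 184 cm⁴.

J ≈ 1200 cm⁴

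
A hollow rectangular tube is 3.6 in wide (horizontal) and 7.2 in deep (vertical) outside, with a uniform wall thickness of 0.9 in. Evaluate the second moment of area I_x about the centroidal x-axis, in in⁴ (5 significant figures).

Treat the section as a set of non-overlapping primitives; coordinates are from the bounding-box lower-left.
Outer rectangle: 3.6 × 7.2, A = 25.92 in², y = 3.6 in, Ī = 111.9744 in⁴.
Inner void (subtracted): 1.8 × 5.4, A = 9.72 in², y = 3.6 in, Ī = 23.6196 in⁴.
By symmetry the centroid is at mid-height, ȳ = 3.6 in.
All pieces are centred on the centroidal x-axis, so I = ΣĪ (holes subtracted) = 88.3548 in⁴.

I_x ≈ 88.355 in⁴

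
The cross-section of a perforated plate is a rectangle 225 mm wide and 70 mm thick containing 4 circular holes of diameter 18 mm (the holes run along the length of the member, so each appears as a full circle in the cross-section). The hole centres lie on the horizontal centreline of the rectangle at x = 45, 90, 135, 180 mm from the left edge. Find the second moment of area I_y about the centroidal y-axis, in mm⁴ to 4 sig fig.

I_y ≈ 6.385 × 10⁷ mm⁴

Break the section into simple shapes (no overlaps), measuring from the bottom-left corner of the bounding box.
Plate: 225 × 70, A = 15 750 mm², x = 112.5 mm, Ī = 66 445 313 mm⁴.
Hole 1 (subtracted): ⌀18, A = 254.469 mm², x = 45 mm, Ī = 5 153 mm⁴.
Hole 2 (subtracted): ⌀18, A = 254.469 mm², x = 90 mm, Ī = 5 153 mm⁴.
Hole 3 (subtracted): ⌀18, A = 254.469 mm², x = 135 mm, Ī = 5 153 mm⁴.
Hole 4 (subtracted): ⌀18, A = 254.469 mm², x = 180 mm, Ī = 5 153 mm⁴.
By symmetry the centroid is at mid-width, x̄ = 112.5 mm.
Transfer each piece to the centroidal y-axis using Ī + A·d² with d = x − 112.5:
  plate: d = 0 mm → contributes +66 445 313 mm⁴
  hole 1: d = -67.5 mm → contributes −1 164 577 mm⁴
  hole 2: d = -22.5 mm → contributes −133 978 mm⁴
  hole 3: d = 22.5 mm → contributes −133 978 mm⁴
  hole 4: d = 67.5 mm → contributes −1 164 577 mm⁴
Total I = 63 848 202 mm⁴.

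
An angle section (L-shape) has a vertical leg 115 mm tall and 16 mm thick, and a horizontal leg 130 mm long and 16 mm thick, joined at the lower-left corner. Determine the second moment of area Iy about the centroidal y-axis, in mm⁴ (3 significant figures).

Iy ≈ 5.88 × 10⁶ mm⁴

Break the section into simple shapes (no overlaps), measuring from the bottom-left corner of the bounding box.
Vertical leg: 16 × 115, A = 1 840 mm², x = 8 mm, Ī = 39 253 mm⁴.
Horizontal leg (remainder): 114 × 16, A = 1 824 mm², x = 73 mm, Ī = 1 975 392 mm⁴.
Centroid: x̄ = ΣA·x / ΣA = 40.358 mm.
Transfer each piece to the centroidal y-axis using Ī + A·d² with d = x − 40.358:
  vertical leg: d = -32.358 mm → contributes +1 965 817 mm⁴
  horizontal leg (remainder): d = 32.642 mm → contributes +3 918 855 mm⁴
Total I = 5 884 672 mm⁴.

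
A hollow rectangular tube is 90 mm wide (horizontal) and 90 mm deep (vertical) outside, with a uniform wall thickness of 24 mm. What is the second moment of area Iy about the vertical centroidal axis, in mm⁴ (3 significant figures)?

Break the section into simple shapes (no overlaps), measuring from the bottom-left corner of the bounding box.
Outer rectangle: 90 × 90, A = 8 100 mm², x = 45 mm, Ī = 5 467 500 mm⁴.
Inner void (subtracted): 42 × 42, A = 1 764 mm², x = 45 mm, Ī = 259 308 mm⁴.
By symmetry the centroid is at mid-width, x̄ = 45 mm.
All pieces are centred on the vertical centroidal axis, so I = ΣĪ (holes subtracted) = 5 208 192 mm⁴.

Iy ≈ 5.21 × 10⁶ mm⁴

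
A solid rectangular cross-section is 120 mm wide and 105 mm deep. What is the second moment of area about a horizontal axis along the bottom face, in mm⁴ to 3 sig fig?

I_base ≈ 4.63 × 10⁷ mm⁴

The section: 120 × 105, A = 12 600 mm², y = 52.5 mm, Ī = 11 576 250 mm⁴.
Transfer it to the base of the section using Ī + A·d² with d = y − 0:
  the section: d = 52.5 mm → contributes +46 305 000 mm⁴
Total I = 46 305 000 mm⁴.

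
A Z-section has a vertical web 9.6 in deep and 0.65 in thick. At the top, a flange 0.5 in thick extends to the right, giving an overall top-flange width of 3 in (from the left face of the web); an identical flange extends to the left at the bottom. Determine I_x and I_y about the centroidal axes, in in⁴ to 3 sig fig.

Split into non-overlapping primitives; take the origin at the lower-left of the bounding box.
Web: 0.65 × 9.6, A = 6.24 in², y = 4.8 in, Ī = 47.923 in⁴.
Top flange (beyond web): 2.35 × 0.5, A = 1.175 in², y = 9.35 in, Ī = 0.024479 in⁴.
Bottom flange (beyond web): 2.35 × 0.5, A = 1.175 in², y = 0.25 in, Ī = 0.024479 in⁴.
Centroid: ȳ = ΣA·y / ΣA = 4.8 in.
Transfer each piece to the centroidal x-axis using Ī + A·d² with d = y − 4.8:
  web: d = 0 in → contributes +47.923 in⁴
  top flange (beyond web): d = 4.55 in → contributes +24.35 in⁴
  bottom flange (beyond web): d = -4.55 in → contributes +24.35 in⁴
Total I = 96.623 in⁴.
For the y-axis: x̄ = 2.675 in.
Repeating about the centroidal y-axis gives I_y = 6.5887 in⁴.

I_x ≈ 96.6 in⁴, I_y ≈ 6.59 in⁴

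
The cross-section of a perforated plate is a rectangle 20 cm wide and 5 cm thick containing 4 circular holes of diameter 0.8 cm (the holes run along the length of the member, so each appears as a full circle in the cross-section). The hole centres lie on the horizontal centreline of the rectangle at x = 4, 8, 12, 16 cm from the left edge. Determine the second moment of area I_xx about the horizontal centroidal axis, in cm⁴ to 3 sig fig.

I_xx ≈ 208 cm⁴

Treat the section as a set of non-overlapping primitives; coordinates are from the bounding-box lower-left.
Plate: 20 × 5, A = 100 cm², y = 2.5 cm, Ī = 208.33 cm⁴.
Hole 1 (subtracted): ⌀0.8, A = 0.50265 cm², y = 2.5 cm, Ī = 0.020106 cm⁴.
Hole 2 (subtracted): ⌀0.8, A = 0.50265 cm², y = 2.5 cm, Ī = 0.020106 cm⁴.
Hole 3 (subtracted): ⌀0.8, A = 0.50265 cm², y = 2.5 cm, Ī = 0.020106 cm⁴.
Hole 4 (subtracted): ⌀0.8, A = 0.50265 cm², y = 2.5 cm, Ī = 0.020106 cm⁴.
By symmetry the centroid is at mid-height, ȳ = 2.5 cm.
All pieces are centred on the horizontal centroidal axis, so I = ΣĪ (holes subtracted) = 208.25 cm⁴.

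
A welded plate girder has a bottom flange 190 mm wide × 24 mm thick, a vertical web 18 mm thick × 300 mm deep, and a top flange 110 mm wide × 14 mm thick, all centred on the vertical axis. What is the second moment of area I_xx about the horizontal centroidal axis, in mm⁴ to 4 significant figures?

Treat the section as a set of non-overlapping primitives; coordinates are from the bounding-box lower-left.
Bottom plate: 190 × 24, A = 4 560 mm², y = 12 mm, Ī = 218 880 mm⁴.
Web plate: 18 × 300, A = 5 400 mm², y = 174 mm, Ī = 40 500 000 mm⁴.
Top plate: 110 × 14, A = 1 540 mm², y = 331 mm, Ī = 25153.3 mm⁴.
Centroid: ȳ = ΣA·y / ΣA = 130.788 mm.
Transfer each piece to the horizontal centroidal axis using Ī + A·d² with d = y − 130.788:
  bottom plate: d = -118.788 mm → contributes +64 562 977 mm⁴
  web plate: d = 43.2122 mm → contributes +50 583 377 mm⁴
  top plate: d = 200.212 mm → contributes +61 755 922 mm⁴
Total I = 176 902 276 mm⁴.

I_xx ≈ 1.769 × 10⁸ mm⁴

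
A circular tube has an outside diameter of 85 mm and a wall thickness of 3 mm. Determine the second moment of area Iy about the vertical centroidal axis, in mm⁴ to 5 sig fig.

Treat the section as a set of non-overlapping primitives; coordinates are from the bounding-box lower-left.
Outer circle: ⌀85, A = 5674.502 mm², x = 42.5 mm, Ī = 2 562 392 mm⁴.
Bore (subtracted): ⌀79, A = 4901.67 mm², x = 42.5 mm, Ī = 1 911 958 mm⁴.
By symmetry the centroid is at mid-width, x̄ = 42.5 mm.
All pieces are centred on the vertical centroidal axis, so I = ΣĪ (holes subtracted) = 650434.6 mm⁴.

Iy ≈ 6.5043 × 10⁵ mm⁴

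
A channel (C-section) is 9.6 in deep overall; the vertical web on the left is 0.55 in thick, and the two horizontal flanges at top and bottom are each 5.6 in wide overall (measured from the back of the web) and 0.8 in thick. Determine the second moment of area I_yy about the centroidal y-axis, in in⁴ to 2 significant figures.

I_yy ≈ 42 in⁴

Decompose the section into non-overlapping parts with the origin at the bottom-left of its bounding rectangle.
Web: 0.55 × 9.6, A = 5.28 in², x = 0.275 in, Ī = 0.1331 in⁴.
Top flange (beyond web): 5.05 × 0.8, A = 4.04 in², x = 3.075 in, Ī = 8.586 in⁴.
Bottom flange (beyond web): 5.05 × 0.8, A = 4.04 in², x = 3.075 in, Ī = 8.586 in⁴.
Centroid: x̄ = ΣA·x / ΣA = 1.968 in.
Transfer each piece to the centroidal y-axis using Ī + A·d² with d = x − 1.968:
  web: d = -1.693 in → contributes +15.27 in⁴
  top flange (beyond web): d = 1.107 in → contributes +13.53 in⁴
  bottom flange (beyond web): d = 1.107 in → contributes +13.53 in⁴
Total I = 42.34 in⁴.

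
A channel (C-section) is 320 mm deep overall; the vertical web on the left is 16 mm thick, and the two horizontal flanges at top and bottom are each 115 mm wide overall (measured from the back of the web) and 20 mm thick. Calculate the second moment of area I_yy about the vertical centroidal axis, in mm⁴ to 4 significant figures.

I_yy ≈ 1.073 × 10⁷ mm⁴

Decompose the section into non-overlapping parts with the origin at the bottom-left of its bounding rectangle.
Web: 16 × 320, A = 5 120 mm², x = 8 mm, Ī = 109 227 mm⁴.
Top flange (beyond web): 99 × 20, A = 1 980 mm², x = 65.5 mm, Ī = 1 617 165 mm⁴.
Bottom flange (beyond web): 99 × 20, A = 1 980 mm², x = 65.5 mm, Ī = 1 617 165 mm⁴.
Centroid: x̄ = ΣA·x / ΣA = 33.0771 mm.
Transfer each piece to the vertical centroidal axis using Ī + A·d² with d = x − 33.0771:
  web: d = -25.0771 mm → contributes +3 328 993 mm⁴
  top flange (beyond web): d = 32.4229 mm → contributes +3 698 630 mm⁴
  bottom flange (beyond web): d = 32.4229 mm → contributes +3 698 630 mm⁴
Total I = 10 726 253 mm⁴.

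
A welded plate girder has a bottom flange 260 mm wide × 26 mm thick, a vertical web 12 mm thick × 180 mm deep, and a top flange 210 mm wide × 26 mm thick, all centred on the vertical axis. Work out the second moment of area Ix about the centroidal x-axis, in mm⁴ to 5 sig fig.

Treat the section as a set of non-overlapping primitives; coordinates are from the bounding-box lower-left.
Bottom plate: 260 × 26, A = 6 760 mm², y = 13 mm, Ī = 380813.3 mm⁴.
Web plate: 12 × 180, A = 2 160 mm², y = 116 mm, Ī = 5 832 000 mm⁴.
Top plate: 210 × 26, A = 5 460 mm², y = 219 mm, Ī = 307 580 mm⁴.
Centroid: ȳ = ΣA·y / ΣA = 106.6885 mm.
Transfer each piece to the centroidal x-axis using Ī + A·d² with d = y − 106.6885:
  bottom plate: d = -93.68846 mm → contributes +59 716 895 mm⁴
  web plate: d = 9.311544 mm → contributes +6 019 282 mm⁴
  top plate: d = 112.3115 mm → contributes +69 179 380 mm⁴
Total I = 134 915 558 mm⁴.

Ix ≈ 1.3492 × 10⁸ mm⁴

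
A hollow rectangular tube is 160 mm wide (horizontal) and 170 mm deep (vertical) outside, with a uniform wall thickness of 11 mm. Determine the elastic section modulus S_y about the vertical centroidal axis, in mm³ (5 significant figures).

Treat the section as a set of non-overlapping primitives; coordinates are from the bounding-box lower-left.
Outer rectangle: 160 × 170, A = 27 200 mm², x = 80 mm, Ī = 58 026 667 mm⁴.
Inner void (subtracted): 138 × 148, A = 20 424 mm², x = 80 mm, Ī = 32 412 888 mm⁴.
By symmetry the centroid is at mid-width, x̄ = 80 mm.
All pieces are centred on the vertical centroidal axis, so I = ΣĪ (holes subtracted) = 25 613 779 mm⁴.
Extreme fibre distance c = 80 mm; S = I/c = 320172.2 mm³.

S_y ≈ 3.2017 × 10⁵ mm³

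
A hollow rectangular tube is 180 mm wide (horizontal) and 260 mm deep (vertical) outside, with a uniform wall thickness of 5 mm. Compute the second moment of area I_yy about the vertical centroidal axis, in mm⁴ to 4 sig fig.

I_yy ≈ 2.401 × 10⁷ mm⁴

Break the section into simple shapes (no overlaps), measuring from the bottom-left corner of the bounding box.
Outer rectangle: 180 × 260, A = 46 800 mm², x = 90 mm, Ī = 126 360 000 mm⁴.
Inner void (subtracted): 170 × 250, A = 42 500 mm², x = 90 mm, Ī = 102 354 167 mm⁴.
By symmetry the centroid is at mid-width, x̄ = 90 mm.
All pieces are centred on the vertical centroidal axis, so I = ΣĪ (holes subtracted) = 24 005 833 mm⁴.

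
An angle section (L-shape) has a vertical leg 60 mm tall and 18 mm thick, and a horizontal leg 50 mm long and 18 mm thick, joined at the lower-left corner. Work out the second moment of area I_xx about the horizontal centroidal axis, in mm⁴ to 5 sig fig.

Treat the section as a set of non-overlapping primitives; coordinates are from the bounding-box lower-left.
Vertical leg: 18 × 60, A = 1 080 mm², y = 30 mm, Ī = 324 000 mm⁴.
Horizontal leg (remainder): 32 × 18, A = 576 mm², y = 9 mm, Ī = 15 552 mm⁴.
Centroid: ȳ = ΣA·y / ΣA = 22.69565 mm.
Transfer each piece to the horizontal centroidal axis using Ī + A·d² with d = y − 22.69565:
  vertical leg: d = 7.304348 mm → contributes +381621.8 mm⁴
  horizontal leg (remainder): d = -13.69565 mm → contributes +123592.8 mm⁴
Total I = 505214.6 mm⁴.

I_xx ≈ 5.0521 × 10⁵ mm⁴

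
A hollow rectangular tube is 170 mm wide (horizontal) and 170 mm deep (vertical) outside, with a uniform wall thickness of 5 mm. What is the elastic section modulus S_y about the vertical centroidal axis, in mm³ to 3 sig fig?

S_y ≈ 1.76 × 10⁵ mm³

Split into non-overlapping primitives; take the origin at the lower-left of the bounding box.
Outer rectangle: 170 × 170, A = 28 900 mm², x = 85 mm, Ī = 69 600 833 mm⁴.
Inner void (subtracted): 160 × 160, A = 25 600 mm², x = 85 mm, Ī = 54 613 333 mm⁴.
By symmetry the centroid is at mid-width, x̄ = 85 mm.
All pieces are centred on the vertical centroidal axis, so I = ΣĪ (holes subtracted) = 14 987 500 mm⁴.
Extreme fibre distance c = 85 mm; S = I/c = 176 324 mm³.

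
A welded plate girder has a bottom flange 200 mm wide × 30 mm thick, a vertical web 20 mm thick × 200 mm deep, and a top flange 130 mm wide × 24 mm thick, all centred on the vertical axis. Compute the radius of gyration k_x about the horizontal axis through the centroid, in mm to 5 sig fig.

Break the section into simple shapes (no overlaps), measuring from the bottom-left corner of the bounding box.
Bottom plate: 200 × 30, A = 6 000 mm², y = 15 mm, Ī = 450 000 mm⁴.
Web plate: 20 × 200, A = 4 000 mm², y = 130 mm, Ī = 13 333 333 mm⁴.
Top plate: 130 × 24, A = 3 120 mm², y = 242 mm, Ī = 149 760 mm⁴.
Centroid: ȳ = ΣA·y / ΣA = 104.0427 mm.
Transfer each piece to the horizontal axis through the centroid using Ī + A·d² with d = y − 104.0427:
  bottom plate: d = -89.04268 mm → contributes +48 021 596 mm⁴
  web plate: d = 25.95732 mm → contributes +16 028 463 mm⁴
  top plate: d = 137.9573 mm → contributes +59 530 291 mm⁴
Total I = 123 580 349 mm⁴.
Radius of gyration: k = √(I/A) = √(123 580 349 / 13 120) = 97.05274 mm.

k_x ≈ 97.053 mm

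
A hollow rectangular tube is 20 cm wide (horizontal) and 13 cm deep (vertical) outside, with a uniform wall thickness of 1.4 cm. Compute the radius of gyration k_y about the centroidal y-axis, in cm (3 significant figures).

k_y ≈ 7.17 cm

Treat the section as a set of non-overlapping primitives; coordinates are from the bounding-box lower-left.
Outer rectangle: 20 × 13, A = 260 cm², x = 10 cm, Ī = 8666.7 cm⁴.
Inner void (subtracted): 17.2 × 10.2, A = 175.44 cm², x = 10 cm, Ī = 4325.2 cm⁴.
By symmetry the centroid is at mid-width, x̄ = 10 cm.
All pieces are centred on the centroidal y-axis, so I = ΣĪ (holes subtracted) = 4341.5 cm⁴.
Radius of gyration: k = √(I/A) = √(4341.5 / 84.56) = 7.1653 cm.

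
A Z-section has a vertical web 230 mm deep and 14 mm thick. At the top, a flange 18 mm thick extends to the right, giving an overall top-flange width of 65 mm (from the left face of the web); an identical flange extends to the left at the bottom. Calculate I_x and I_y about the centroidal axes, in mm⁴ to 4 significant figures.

I_x ≈ 3.487 × 10⁷ mm⁴, I_y ≈ 2.390 × 10⁶ mm⁴

Decompose the section into non-overlapping parts with the origin at the bottom-left of its bounding rectangle.
Web: 14 × 230, A = 3 220 mm², y = 115 mm, Ī = 14 194 833 mm⁴.
Top flange (beyond web): 51 × 18, A = 918 mm², y = 221 mm, Ī = 24 786 mm⁴.
Bottom flange (beyond web): 51 × 18, A = 918 mm², y = 9 mm, Ī = 24 786 mm⁴.
Centroid: ȳ = ΣA·y / ΣA = 115 mm.
Transfer each piece to the centroidal x-axis using Ī + A·d² with d = y − 115:
  web: d = 0 mm → contributes +14 194 833 mm⁴
  top flange (beyond web): d = 106 mm → contributes +10 339 434 mm⁴
  bottom flange (beyond web): d = -106 mm → contributes +10 339 434 mm⁴
Total I = 34 873 701 mm⁴.
For the y-axis: x̄ = 58 mm.
Repeating about the centroidal y-axis gives I_y = 2 389 821 mm⁴.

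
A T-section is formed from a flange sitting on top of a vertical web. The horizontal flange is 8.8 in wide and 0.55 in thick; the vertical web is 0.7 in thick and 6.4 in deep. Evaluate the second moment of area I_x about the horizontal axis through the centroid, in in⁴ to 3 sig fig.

I_x ≈ 43.5 in⁴

Decompose the section into non-overlapping parts with the origin at the bottom-left of its bounding rectangle.
Flange: 8.8 × 0.55, A = 4.84 in², y = 6.675 in, Ī = 0.12201 in⁴.
Web: 0.7 × 6.4, A = 4.48 in², y = 3.2 in, Ī = 15.292 in⁴.
Centroid: ȳ = ΣA·y / ΣA = 5.0046 in.
Transfer each piece to the horizontal axis through the centroid using Ī + A·d² with d = y − 5.0046:
  flange: d = 1.6704 in → contributes +13.627 in⁴
  web: d = -1.8046 in → contributes +29.881 in⁴
Total I = 43.508 in⁴.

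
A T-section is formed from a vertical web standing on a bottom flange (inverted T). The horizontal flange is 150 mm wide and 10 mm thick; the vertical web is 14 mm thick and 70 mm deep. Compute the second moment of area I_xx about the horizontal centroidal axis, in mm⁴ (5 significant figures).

I_xx ≈ 1.3611 × 10⁶ mm⁴

Decompose the section into non-overlapping parts with the origin at the bottom-left of its bounding rectangle.
Flange: 150 × 10, A = 1 500 mm², y = 5 mm, Ī = 12 500 mm⁴.
Web: 14 × 70, A = 980 mm², y = 45 mm, Ī = 400166.7 mm⁴.
Centroid: ȳ = ΣA·y / ΣA = 20.80645 mm.
Transfer each piece to the horizontal centroidal axis using Ī + A·d² with d = y − 20.80645:
  flange: d = -15.80645 mm → contributes +387265.9 mm⁴
  web: d = 24.19355 mm → contributes +973787.9 mm⁴
Total I = 1 361 054 mm⁴.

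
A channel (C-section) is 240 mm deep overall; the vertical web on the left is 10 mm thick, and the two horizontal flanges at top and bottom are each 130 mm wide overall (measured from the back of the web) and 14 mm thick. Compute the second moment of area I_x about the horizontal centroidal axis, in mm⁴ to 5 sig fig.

Treat the section as a set of non-overlapping primitives; coordinates are from the bounding-box lower-left.
Web: 10 × 240, A = 2 400 mm², y = 120 mm, Ī = 11 520 000 mm⁴.
Top flange (beyond web): 120 × 14, A = 1 680 mm², y = 233 mm, Ī = 27 440 mm⁴.
Bottom flange (beyond web): 120 × 14, A = 1 680 mm², y = 7 mm, Ī = 27 440 mm⁴.
By symmetry the centroid is at mid-height, ȳ = 120 mm.
Transfer each piece to the horizontal centroidal axis using Ī + A·d² with d = y − 120:
  web: d = 0 mm → contributes +11 520 000 mm⁴
  top flange (beyond web): d = 113 mm → contributes +21 479 360 mm⁴
  bottom flange (beyond web): d = -113 mm → contributes +21 479 360 mm⁴
Total I = 54 478 720 mm⁴.

I_x ≈ 5.4479 × 10⁷ mm⁴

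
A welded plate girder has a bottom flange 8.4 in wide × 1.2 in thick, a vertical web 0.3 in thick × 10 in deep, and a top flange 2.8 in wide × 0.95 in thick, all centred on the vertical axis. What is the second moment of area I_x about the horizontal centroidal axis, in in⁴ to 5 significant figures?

Split into non-overlapping primitives; take the origin at the lower-left of the bounding box.
Bottom plate: 8.4 × 1.2, A = 10.08 in², y = 0.6 in, Ī = 1.2096 in⁴.
Web plate: 0.3 × 10, A = 3 in², y = 6.2 in, Ī = 25 in⁴.
Top plate: 2.8 × 0.95, A = 2.66 in², y = 11.675 in, Ī = 0.2000542 in⁴.
Centroid: ȳ = ΣA·y / ΣA = 3.538977 in.
Transfer each piece to the horizontal centroidal axis using Ī + A·d² with d = y − 3.538977:
  bottom plate: d = -2.938977 in → contributes +88.27647 in⁴
  web plate: d = 2.661023 in → contributes +46.24313 in⁴
  top plate: d = 8.136023 in → contributes +176.2784 in⁴
Total I = 310.798 in⁴.

I_x ≈ 310.80 in⁴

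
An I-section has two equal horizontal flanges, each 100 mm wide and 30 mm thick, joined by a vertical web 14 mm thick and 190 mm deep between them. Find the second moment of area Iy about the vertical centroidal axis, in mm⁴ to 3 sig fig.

Decompose the section into non-overlapping parts with the origin at the bottom-left of its bounding rectangle.
Bottom flange: 100 × 30, A = 3 000 mm², x = 50 mm, Ī = 2 500 000 mm⁴.
Web: 14 × 190, A = 2 660 mm², x = 50 mm, Ī = 43 447 mm⁴.
Top flange: 100 × 30, A = 3 000 mm², x = 50 mm, Ī = 2 500 000 mm⁴.
By symmetry the centroid is at mid-width, x̄ = 50 mm.
All pieces are centred on the vertical centroidal axis, so I = ΣĪ = 5 043 447 mm⁴.

Iy ≈ 5.04 × 10⁶ mm⁴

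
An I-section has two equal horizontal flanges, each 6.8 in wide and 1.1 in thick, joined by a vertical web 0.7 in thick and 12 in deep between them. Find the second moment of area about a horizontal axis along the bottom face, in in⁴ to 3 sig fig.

Split into non-overlapping primitives; take the origin at the lower-left of the bounding box.
Bottom flange: 6.8 × 1.1, A = 7.48 in², y = 0.55 in, Ī = 0.75423 in⁴.
Web: 0.7 × 12, A = 8.4 in², y = 7.1 in, Ī = 100.8 in⁴.
Top flange: 6.8 × 1.1, A = 7.48 in², y = 13.65 in, Ī = 0.75423 in⁴.
Transfer each piece to the bottom edge using Ī + A·d² with d = y − 0:
  bottom flange: d = 0.55 in → contributes +3.0169 in⁴
  web: d = 7.1 in → contributes +524.24 in⁴
  top flange: d = 13.65 in → contributes +1394.4 in⁴
Total I = 1921.7 in⁴.

I_base ≈ 1920 in⁴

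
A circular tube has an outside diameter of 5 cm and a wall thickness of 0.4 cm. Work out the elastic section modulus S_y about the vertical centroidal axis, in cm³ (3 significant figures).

S_y ≈ 6.16 cm³

Split into non-overlapping primitives; take the origin at the lower-left of the bounding box.
Outer circle: ⌀5, A = 19.635 cm², x = 2.5 cm, Ī = 30.68 cm⁴.
Bore (subtracted): ⌀4.2, A = 13.854 cm², x = 2.5 cm, Ī = 15.275 cm⁴.
By symmetry the centroid is at mid-width, x̄ = 2.5 cm.
All pieces are centred on the vertical centroidal axis, so I = ΣĪ (holes subtracted) = 15.405 cm⁴.
Extreme fibre distance c = 2.5 cm; S = I/c = 6.162 cm³.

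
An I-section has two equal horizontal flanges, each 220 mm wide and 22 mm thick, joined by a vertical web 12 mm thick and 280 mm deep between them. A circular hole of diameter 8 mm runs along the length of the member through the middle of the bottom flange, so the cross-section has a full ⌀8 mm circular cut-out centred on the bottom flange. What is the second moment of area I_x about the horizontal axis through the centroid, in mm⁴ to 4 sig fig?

Decompose the section into non-overlapping parts with the origin at the bottom-left of its bounding rectangle.
Bottom flange: 220 × 22, A = 4 840 mm², y = 11 mm, Ī = 195 213 mm⁴.
Web: 12 × 280, A = 3 360 mm², y = 162 mm, Ī = 21 952 000 mm⁴.
Top flange: 220 × 22, A = 4 840 mm², y = 313 mm, Ī = 195 213 mm⁴.
Hole (subtracted): ⌀8, A = 50.2655 mm², y = 11 mm, Ī = 201.062 mm⁴.
Centroid: ȳ = ΣA·y / ΣA = 162.584 mm.
Transfer each piece to the horizontal axis through the centroid using Ī + A·d² with d = y − 162.584:
  bottom flange: d = -151.584 mm → contributes +111 407 786 mm⁴
  web: d = -0.584314 mm → contributes +21 953 147 mm⁴
  top flange: d = 150.416 mm → contributes +109 699 625 mm⁴
  hole: d = -151.584 mm → contributes −1 155 191 mm⁴
Total I = 241 905 367 mm⁴.

I_x ≈ 2.419 × 10⁸ mm⁴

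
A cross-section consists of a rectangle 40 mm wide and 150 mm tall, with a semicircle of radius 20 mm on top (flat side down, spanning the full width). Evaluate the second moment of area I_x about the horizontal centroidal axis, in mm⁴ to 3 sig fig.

Decompose the section into non-overlapping parts with the origin at the bottom-left of its bounding rectangle.
Rectangular body: 40 × 150, A = 6 000 mm², y = 75 mm, Ī = 11 250 000 mm⁴.
Semicircular cap: semicircle r = 20, A = 628.32 mm², y = 158.49 mm, Ī = 17 561 mm⁴.
Centroid: ȳ = ΣA·y / ΣA = 82.914 mm.
Transfer each piece to the horizontal centroidal axis using Ī + A·d² with d = y − 82.914:
  rectangular body: d = -7.9141 mm → contributes +11 625 799 mm⁴
  semicircular cap: d = 75.574 mm → contributes +3 606 173 mm⁴
Total I = 15 231 972 mm⁴.

I_x ≈ 1.52 × 10⁷ mm⁴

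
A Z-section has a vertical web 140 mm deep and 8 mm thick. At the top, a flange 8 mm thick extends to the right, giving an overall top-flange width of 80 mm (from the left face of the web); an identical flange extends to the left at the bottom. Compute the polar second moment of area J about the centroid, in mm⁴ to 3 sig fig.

J ≈ 9.20 × 10⁶ mm⁴

Split into non-overlapping primitives; take the origin at the lower-left of the bounding box.
Web: 8 × 140, A = 1 120 mm², y = 70 mm, Ī = 1 829 333 mm⁴.
Top flange (beyond web): 72 × 8, A = 576 mm², y = 136 mm, Ī = 3 072 mm⁴.
Bottom flange (beyond web): 72 × 8, A = 576 mm², y = 4 mm, Ī = 3 072 mm⁴.
Centroid: ȳ = ΣA·y / ΣA = 70 mm.
Transfer each piece to the centroidal x-axis using Ī + A·d² with d = y − 70:
  web: d = 0 mm → contributes +1 829 333 mm⁴
  top flange (beyond web): d = 66 mm → contributes +2 512 128 mm⁴
  bottom flange (beyond web): d = -66 mm → contributes +2 512 128 mm⁴
Total I = 6 853 589 mm⁴.
For the y-axis: x̄ = 76 mm.
Repeating about the centroidal y-axis gives I_y = 2 346 837 mm⁴.
Polar second moment: J = I_x + I_y = 9 200 427 mm⁴.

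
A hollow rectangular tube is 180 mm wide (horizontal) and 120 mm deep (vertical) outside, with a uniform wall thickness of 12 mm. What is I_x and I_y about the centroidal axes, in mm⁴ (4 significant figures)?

Break the section into simple shapes (no overlaps), measuring from the bottom-left corner of the bounding box.
Outer rectangle: 180 × 120, A = 21 600 mm², y = 60 mm, Ī = 25 920 000 mm⁴.
Inner void (subtracted): 156 × 96, A = 14 976 mm², y = 60 mm, Ī = 11 501 568 mm⁴.
By symmetry the centroid is at mid-height, ȳ = 60 mm.
All pieces are centred on the centroidal x-axis, so I = ΣĪ (holes subtracted) = 14 418 432 mm⁴.
Repeating about the centroidal y-axis gives I_y = 27 948 672 mm⁴.

I_x ≈ 1.442 × 10⁷ mm⁴, I_y ≈ 2.795 × 10⁷ mm⁴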